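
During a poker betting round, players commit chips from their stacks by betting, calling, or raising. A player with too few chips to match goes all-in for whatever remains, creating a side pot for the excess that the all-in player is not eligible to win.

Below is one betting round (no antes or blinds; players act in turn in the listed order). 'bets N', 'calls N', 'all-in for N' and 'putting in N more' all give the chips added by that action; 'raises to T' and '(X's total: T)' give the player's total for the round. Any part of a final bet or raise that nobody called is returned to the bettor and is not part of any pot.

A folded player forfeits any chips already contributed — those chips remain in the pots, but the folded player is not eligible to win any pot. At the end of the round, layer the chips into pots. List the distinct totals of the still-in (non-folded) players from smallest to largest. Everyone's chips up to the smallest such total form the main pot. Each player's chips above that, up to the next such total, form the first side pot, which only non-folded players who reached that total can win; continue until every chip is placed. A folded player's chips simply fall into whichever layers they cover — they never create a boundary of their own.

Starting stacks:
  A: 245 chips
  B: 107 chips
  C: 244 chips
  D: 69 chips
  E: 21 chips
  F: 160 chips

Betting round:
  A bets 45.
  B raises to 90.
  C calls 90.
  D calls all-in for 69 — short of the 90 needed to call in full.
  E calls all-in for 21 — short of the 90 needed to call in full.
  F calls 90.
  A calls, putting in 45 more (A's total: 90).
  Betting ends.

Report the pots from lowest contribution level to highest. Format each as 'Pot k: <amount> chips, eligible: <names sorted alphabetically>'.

Pot 1: 126 chips, eligible: A, B, C, D, E, F
Pot 2: 240 chips, eligible: A, B, C, D, F
Pot 3: 84 chips, eligible: A, B, C, F

Derivation:
Contributions: A=90, B=90, C=90, D=69, E=21, F=90
Pot levels (distinct totals of non-folded players): 21, 69, 90
Layer 1-21: 21 each from A, B, C, D, E, F = 21*6 = 126 chips; eligible A, B, C, D, E, F
Layer 22-69: 48 each from A, B, C, D, F = 48*5 = 240 chips; eligible A, B, C, D, F
Layer 70-90: 21 each from A, B, C, F = 21*4 = 84 chips; eligible A, B, C, F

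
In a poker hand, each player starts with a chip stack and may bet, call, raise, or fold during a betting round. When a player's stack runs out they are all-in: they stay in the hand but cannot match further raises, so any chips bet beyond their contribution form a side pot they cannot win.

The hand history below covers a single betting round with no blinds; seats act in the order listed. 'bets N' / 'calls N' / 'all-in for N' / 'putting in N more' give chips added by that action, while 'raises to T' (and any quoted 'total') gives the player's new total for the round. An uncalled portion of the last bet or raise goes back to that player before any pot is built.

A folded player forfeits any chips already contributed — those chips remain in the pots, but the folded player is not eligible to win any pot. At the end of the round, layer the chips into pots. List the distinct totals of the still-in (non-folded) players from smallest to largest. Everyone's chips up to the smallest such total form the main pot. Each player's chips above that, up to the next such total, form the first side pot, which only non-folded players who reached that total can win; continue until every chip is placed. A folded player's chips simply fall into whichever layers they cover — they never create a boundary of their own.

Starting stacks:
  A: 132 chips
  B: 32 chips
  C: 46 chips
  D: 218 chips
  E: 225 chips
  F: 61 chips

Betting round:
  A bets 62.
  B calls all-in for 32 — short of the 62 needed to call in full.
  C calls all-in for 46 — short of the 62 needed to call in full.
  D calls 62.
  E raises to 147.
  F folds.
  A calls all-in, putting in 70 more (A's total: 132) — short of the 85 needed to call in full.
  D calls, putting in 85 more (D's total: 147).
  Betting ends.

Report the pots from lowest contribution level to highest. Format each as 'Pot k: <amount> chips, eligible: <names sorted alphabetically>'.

Contributions: A=132, B=32, C=46, D=147, E=147
Folded: F
Pot levels (distinct totals of non-folded players): 32, 46, 132, 147
Layer 1-32: 32 each from A, B, C, D, E = 32*5 = 160 chips; eligible A, B, C, D, E
Layer 33-46: 14 each from A, C, D, E = 14*4 = 56 chips; eligible A, C, D, E
Layer 47-132: 86 each from A, D, E = 86*3 = 258 chips; eligible A, D, E
Layer 133-147: 15 each from D, E = 15*2 = 30 chips; eligible D, E

Pot 1: 160 chips, eligible: A, B, C, D, E
Pot 2: 56 chips, eligible: A, C, D, E
Pot 3: 258 chips, eligible: A, D, E
Pot 4: 30 chips, eligible: D, E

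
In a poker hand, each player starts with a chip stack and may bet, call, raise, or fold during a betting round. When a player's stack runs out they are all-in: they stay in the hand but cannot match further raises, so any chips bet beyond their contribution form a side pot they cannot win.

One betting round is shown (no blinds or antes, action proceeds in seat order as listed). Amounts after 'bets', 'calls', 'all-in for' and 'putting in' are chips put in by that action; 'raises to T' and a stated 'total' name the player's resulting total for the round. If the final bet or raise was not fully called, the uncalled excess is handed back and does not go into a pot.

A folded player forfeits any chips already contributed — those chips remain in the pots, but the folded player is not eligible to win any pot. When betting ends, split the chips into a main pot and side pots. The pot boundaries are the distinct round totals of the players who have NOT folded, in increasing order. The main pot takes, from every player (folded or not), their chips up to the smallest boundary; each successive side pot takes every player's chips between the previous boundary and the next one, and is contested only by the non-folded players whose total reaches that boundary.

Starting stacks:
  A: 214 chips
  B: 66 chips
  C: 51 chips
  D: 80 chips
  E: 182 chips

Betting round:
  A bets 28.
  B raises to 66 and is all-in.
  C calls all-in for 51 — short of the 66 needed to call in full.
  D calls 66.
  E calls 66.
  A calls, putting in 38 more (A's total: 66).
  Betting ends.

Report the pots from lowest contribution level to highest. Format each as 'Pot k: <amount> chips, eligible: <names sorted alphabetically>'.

Pot 1: 255 chips, eligible: A, B, C, D, E
Pot 2: 60 chips, eligible: A, B, D, E

Derivation:
Contributions: A=66, B=66, C=51, D=66, E=66
Pot levels (distinct totals of non-folded players): 51, 66
Layer 1-51: 51 each from A, B, C, D, E = 51*5 = 255 chips; eligible A, B, C, D, E
Layer 52-66: 15 each from A, B, D, E = 15*4 = 60 chips; eligible A, B, D, E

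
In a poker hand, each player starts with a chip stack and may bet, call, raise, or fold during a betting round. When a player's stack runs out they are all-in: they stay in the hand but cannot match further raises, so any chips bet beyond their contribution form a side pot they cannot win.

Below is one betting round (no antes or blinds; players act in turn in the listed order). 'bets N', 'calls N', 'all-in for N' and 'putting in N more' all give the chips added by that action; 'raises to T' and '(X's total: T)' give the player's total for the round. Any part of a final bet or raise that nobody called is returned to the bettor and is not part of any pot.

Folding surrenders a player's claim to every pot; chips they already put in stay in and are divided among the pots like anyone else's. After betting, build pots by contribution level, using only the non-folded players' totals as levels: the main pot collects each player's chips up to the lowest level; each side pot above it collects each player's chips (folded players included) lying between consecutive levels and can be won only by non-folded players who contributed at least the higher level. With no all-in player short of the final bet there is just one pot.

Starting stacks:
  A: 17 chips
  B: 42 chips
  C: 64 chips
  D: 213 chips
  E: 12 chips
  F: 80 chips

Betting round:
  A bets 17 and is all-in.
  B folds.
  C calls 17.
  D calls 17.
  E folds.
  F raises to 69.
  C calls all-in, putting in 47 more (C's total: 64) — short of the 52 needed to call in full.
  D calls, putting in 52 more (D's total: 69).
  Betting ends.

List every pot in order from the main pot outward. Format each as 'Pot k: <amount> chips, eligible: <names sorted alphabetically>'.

Pot 1: 68 chips, eligible: A, C, D, F
Pot 2: 141 chips, eligible: C, D, F
Pot 3: 10 chips, eligible: D, F

Derivation:
Contributions: A=17, C=64, D=69, F=69
Folded: B, E
Pot levels (distinct totals of non-folded players): 17, 64, 69
Layer 1-17: 17 each from A, C, D, F = 17*4 = 68 chips; eligible A, C, D, F
Layer 18-64: 47 each from C, D, F = 47*3 = 141 chips; eligible C, D, F
Layer 65-69: 5 each from D, F = 5*2 = 10 chips; eligible D, F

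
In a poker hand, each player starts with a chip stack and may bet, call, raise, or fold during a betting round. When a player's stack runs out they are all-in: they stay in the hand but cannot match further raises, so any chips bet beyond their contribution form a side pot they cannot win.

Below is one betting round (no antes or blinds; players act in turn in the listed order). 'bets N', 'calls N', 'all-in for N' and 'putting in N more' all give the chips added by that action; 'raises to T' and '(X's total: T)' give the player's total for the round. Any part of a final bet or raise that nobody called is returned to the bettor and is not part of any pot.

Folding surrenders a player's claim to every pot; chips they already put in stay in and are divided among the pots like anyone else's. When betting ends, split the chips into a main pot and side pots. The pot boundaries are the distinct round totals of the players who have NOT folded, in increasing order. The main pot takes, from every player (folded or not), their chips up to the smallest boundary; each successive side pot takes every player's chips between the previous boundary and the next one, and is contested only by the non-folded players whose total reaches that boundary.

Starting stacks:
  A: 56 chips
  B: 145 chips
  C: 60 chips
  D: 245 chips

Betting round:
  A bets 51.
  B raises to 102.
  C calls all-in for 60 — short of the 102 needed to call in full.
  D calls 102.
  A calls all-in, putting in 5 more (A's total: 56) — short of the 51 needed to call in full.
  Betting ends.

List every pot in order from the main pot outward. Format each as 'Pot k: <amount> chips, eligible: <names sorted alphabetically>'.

Pot 1: 224 chips, eligible: A, B, C, D
Pot 2: 12 chips, eligible: B, C, D
Pot 3: 84 chips, eligible: B, D

Derivation:
Contributions: A=56, B=102, C=60, D=102
Pot levels (distinct totals of non-folded players): 56, 60, 102
Layer 1-56: 56 each from A, B, C, D = 56*4 = 224 chips; eligible A, B, C, D
Layer 57-60: 4 each from B, C, D = 4*3 = 12 chips; eligible B, C, D
Layer 61-102: 42 each from B, D = 42*2 = 84 chips; eligible B, D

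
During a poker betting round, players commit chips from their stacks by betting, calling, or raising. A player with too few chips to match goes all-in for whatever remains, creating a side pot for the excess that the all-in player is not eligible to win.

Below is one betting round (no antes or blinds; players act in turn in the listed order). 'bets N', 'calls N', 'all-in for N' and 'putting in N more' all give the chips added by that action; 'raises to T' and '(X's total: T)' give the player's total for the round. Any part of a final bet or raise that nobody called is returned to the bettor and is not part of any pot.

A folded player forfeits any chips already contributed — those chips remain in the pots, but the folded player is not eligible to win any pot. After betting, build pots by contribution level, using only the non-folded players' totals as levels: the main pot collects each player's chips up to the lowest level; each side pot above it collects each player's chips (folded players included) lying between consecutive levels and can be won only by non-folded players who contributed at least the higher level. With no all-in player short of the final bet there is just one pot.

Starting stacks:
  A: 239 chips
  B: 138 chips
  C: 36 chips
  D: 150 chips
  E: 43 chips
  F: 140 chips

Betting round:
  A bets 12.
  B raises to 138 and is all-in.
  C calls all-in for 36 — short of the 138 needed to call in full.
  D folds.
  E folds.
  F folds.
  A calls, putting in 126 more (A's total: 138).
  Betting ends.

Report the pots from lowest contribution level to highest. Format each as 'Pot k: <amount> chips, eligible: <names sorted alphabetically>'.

Pot 1: 108 chips, eligible: A, B, C
Pot 2: 204 chips, eligible: A, B

Derivation:
Contributions: A=138, B=138, C=36
Folded: D, E, F
Pot levels (distinct totals of non-folded players): 36, 138
Layer 1-36: 36 each from A, B, C = 36*3 = 108 chips; eligible A, B, C
Layer 37-138: 102 each from A, B = 102*2 = 204 chips; eligible A, B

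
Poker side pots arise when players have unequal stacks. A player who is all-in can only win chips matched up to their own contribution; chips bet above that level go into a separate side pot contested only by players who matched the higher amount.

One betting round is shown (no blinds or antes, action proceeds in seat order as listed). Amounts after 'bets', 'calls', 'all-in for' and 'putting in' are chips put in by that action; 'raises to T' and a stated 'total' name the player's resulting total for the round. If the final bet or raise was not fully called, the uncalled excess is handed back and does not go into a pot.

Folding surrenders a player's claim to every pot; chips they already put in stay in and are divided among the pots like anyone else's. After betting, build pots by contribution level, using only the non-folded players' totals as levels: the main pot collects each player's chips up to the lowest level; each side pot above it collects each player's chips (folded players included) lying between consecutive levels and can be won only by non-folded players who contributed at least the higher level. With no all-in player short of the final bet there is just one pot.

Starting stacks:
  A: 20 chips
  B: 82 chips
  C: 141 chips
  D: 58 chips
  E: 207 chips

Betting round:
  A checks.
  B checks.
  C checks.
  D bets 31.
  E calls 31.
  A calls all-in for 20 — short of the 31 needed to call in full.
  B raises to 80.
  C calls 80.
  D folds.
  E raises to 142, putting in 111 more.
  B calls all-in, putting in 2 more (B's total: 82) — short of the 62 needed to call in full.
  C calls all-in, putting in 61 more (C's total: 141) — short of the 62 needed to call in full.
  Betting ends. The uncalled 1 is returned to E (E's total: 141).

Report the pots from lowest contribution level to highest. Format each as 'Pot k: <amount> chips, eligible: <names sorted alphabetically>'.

Contributions (after 1 returned to E): A=20, B=82, C=141, D=31, E=141
Folded: D
Pot levels (distinct totals of non-folded players): 20, 82, 141
Layer 1-20: 20 each from A, B, C, D, E = 20*5 = 100 chips; eligible A, B, C, E
Layer 21-82: B 62 + C 62 + D 11 + E 62 = 197 chips; eligible B, C, E
Layer 83-141: 59 each from C, E = 59*2 = 118 chips; eligible C, E

Pot 1: 100 chips, eligible: A, B, C, E
Pot 2: 197 chips, eligible: B, C, E
Pot 3: 118 chips, eligible: C, E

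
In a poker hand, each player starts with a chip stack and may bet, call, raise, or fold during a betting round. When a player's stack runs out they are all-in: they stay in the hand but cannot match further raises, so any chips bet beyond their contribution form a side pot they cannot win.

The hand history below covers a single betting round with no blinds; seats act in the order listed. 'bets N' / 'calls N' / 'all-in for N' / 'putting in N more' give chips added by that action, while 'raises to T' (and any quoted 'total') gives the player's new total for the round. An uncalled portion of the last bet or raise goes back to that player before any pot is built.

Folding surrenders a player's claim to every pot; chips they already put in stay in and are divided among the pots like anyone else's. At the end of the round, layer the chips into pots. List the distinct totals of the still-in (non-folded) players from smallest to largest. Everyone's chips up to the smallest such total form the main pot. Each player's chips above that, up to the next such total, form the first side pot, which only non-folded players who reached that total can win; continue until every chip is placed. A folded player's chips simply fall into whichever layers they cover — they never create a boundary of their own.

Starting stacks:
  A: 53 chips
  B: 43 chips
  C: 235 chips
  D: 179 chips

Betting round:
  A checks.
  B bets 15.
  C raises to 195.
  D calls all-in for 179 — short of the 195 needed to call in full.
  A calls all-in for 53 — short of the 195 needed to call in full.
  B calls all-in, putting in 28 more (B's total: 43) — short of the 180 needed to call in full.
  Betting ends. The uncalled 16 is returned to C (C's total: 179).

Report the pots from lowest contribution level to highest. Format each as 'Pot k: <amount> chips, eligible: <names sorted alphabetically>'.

Pot 1: 172 chips, eligible: A, B, C, D
Pot 2: 30 chips, eligible: A, C, D
Pot 3: 252 chips, eligible: C, D

Derivation:
Contributions (after 16 returned to C): A=53, B=43, C=179, D=179
Pot levels (distinct totals of non-folded players): 43, 53, 179
Layer 1-43: 43 each from A, B, C, D = 43*4 = 172 chips; eligible A, B, C, D
Layer 44-53: 10 each from A, C, D = 10*3 = 30 chips; eligible A, C, D
Layer 54-179: 126 each from C, D = 126*2 = 252 chips; eligible C, D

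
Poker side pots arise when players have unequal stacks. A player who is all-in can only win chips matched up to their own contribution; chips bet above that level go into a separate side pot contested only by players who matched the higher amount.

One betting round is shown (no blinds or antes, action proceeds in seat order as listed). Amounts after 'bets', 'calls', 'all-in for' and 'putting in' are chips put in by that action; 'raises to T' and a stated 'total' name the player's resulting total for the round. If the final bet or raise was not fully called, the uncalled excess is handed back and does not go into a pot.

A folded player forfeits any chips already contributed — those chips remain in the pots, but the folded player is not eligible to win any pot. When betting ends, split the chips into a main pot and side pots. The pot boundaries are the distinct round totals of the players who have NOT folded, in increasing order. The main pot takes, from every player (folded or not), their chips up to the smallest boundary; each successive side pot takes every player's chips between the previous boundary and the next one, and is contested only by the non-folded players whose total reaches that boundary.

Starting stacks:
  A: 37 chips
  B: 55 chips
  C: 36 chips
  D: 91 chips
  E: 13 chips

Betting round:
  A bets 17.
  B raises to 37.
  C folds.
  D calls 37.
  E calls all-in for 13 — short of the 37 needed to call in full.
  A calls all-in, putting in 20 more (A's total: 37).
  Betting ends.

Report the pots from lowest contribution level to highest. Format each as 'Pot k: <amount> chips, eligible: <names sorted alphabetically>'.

Pot 1: 52 chips, eligible: A, B, D, E
Pot 2: 72 chips, eligible: A, B, D

Derivation:
Contributions: A=37, B=37, D=37, E=13
Folded: C
Pot levels (distinct totals of non-folded players): 13, 37
Layer 1-13: 13 each from A, B, D, E = 13*4 = 52 chips; eligible A, B, D, E
Layer 14-37: 24 each from A, B, D = 24*3 = 72 chips; eligible A, B, D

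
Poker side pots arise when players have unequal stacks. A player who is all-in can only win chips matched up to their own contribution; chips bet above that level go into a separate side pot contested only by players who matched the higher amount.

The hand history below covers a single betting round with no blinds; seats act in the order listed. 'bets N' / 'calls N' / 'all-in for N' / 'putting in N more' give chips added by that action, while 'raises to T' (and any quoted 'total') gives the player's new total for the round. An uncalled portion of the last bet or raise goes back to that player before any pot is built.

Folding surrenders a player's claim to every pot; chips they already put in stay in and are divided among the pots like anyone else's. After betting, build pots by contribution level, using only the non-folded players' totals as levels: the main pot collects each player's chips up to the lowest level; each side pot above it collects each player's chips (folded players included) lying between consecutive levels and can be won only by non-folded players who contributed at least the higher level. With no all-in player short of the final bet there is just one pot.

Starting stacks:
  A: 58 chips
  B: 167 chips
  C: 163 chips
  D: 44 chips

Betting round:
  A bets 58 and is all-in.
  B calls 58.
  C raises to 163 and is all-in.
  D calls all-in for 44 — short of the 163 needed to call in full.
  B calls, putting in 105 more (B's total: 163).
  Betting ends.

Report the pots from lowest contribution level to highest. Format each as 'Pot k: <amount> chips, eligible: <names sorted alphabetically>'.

Pot 1: 176 chips, eligible: A, B, C, D
Pot 2: 42 chips, eligible: A, B, C
Pot 3: 210 chips, eligible: B, C

Derivation:
Contributions: A=58, B=163, C=163, D=44
Pot levels (distinct totals of non-folded players): 44, 58, 163
Layer 1-44: 44 each from A, B, C, D = 44*4 = 176 chips; eligible A, B, C, D
Layer 45-58: 14 each from A, B, C = 14*3 = 42 chips; eligible A, B, C
Layer 59-163: 105 each from B, C = 105*2 = 210 chips; eligible B, C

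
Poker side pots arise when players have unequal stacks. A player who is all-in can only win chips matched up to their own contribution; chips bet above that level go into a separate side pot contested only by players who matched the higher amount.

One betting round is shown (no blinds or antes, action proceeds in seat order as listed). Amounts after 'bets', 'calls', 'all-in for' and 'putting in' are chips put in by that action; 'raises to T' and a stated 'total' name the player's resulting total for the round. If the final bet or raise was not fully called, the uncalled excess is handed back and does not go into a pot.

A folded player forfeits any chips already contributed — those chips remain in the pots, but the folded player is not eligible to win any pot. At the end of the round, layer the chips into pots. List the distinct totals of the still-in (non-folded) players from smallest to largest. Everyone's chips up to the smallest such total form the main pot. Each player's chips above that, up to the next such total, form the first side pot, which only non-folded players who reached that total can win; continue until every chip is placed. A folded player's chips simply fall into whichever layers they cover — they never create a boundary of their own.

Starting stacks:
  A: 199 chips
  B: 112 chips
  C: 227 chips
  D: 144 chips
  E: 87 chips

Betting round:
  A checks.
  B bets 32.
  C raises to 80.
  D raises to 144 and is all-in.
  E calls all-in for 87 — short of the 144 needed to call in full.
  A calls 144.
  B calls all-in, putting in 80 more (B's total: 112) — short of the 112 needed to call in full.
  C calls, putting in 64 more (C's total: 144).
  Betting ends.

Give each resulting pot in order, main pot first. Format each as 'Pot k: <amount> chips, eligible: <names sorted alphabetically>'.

Pot 1: 435 chips, eligible: A, B, C, D, E
Pot 2: 100 chips, eligible: A, B, C, D
Pot 3: 96 chips, eligible: A, C, D

Derivation:
Contributions: A=144, B=112, C=144, D=144, E=87
Pot levels (distinct totals of non-folded players): 87, 112, 144
Layer 1-87: 87 each from A, B, C, D, E = 87*5 = 435 chips; eligible A, B, C, D, E
Layer 88-112: 25 each from A, B, C, D = 25*4 = 100 chips; eligible A, B, C, D
Layer 113-144: 32 each from A, C, D = 32*3 = 96 chips; eligible A, C, D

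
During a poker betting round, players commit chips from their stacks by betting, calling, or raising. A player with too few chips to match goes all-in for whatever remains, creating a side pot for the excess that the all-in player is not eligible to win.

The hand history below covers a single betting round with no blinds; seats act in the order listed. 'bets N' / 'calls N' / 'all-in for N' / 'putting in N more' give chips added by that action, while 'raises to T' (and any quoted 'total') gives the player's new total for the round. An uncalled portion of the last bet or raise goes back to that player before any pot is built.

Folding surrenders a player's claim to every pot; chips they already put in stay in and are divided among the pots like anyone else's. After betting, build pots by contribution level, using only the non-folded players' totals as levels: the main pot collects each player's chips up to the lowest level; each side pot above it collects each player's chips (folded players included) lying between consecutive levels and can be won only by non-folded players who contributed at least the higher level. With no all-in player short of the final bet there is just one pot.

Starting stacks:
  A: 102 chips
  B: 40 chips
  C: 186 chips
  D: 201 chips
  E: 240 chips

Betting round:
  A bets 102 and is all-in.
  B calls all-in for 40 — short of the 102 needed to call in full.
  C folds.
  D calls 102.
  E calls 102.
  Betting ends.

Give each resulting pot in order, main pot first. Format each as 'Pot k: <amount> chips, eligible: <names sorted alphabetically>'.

Pot 1: 160 chips, eligible: A, B, D, E
Pot 2: 186 chips, eligible: A, D, E

Derivation:
Contributions: A=102, B=40, D=102, E=102
Folded: C
Pot levels (distinct totals of non-folded players): 40, 102
Layer 1-40: 40 each from A, B, D, E = 40*4 = 160 chips; eligible A, B, D, E
Layer 41-102: 62 each from A, D, E = 62*3 = 186 chips; eligible A, D, E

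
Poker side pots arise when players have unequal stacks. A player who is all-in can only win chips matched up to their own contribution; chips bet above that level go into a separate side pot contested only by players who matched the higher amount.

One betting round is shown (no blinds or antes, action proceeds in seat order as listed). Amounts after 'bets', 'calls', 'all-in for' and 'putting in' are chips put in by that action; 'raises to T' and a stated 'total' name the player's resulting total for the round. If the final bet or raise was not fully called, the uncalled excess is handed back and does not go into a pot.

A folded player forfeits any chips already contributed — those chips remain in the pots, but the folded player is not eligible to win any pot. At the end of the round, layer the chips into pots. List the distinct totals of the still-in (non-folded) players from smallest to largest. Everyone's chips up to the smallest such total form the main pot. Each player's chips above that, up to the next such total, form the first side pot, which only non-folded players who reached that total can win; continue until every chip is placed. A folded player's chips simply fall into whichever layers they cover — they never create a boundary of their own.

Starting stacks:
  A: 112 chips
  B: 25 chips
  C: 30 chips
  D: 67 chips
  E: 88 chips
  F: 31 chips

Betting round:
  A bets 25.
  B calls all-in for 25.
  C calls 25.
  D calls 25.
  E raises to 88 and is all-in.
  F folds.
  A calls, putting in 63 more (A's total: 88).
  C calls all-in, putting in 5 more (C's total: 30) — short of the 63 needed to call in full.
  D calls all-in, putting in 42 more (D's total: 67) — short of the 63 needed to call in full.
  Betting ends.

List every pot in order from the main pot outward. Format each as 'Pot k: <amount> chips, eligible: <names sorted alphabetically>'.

Pot 1: 125 chips, eligible: A, B, C, D, E
Pot 2: 20 chips, eligible: A, C, D, E
Pot 3: 111 chips, eligible: A, D, E
Pot 4: 42 chips, eligible: A, E

Derivation:
Contributions: A=88, B=25, C=30, D=67, E=88
Folded: F
Pot levels (distinct totals of non-folded players): 25, 30, 67, 88
Layer 1-25: 25 each from A, B, C, D, E = 25*5 = 125 chips; eligible A, B, C, D, E
Layer 26-30: 5 each from A, C, D, E = 5*4 = 20 chips; eligible A, C, D, E
Layer 31-67: 37 each from A, D, E = 37*3 = 111 chips; eligible A, D, E
Layer 68-88: 21 each from A, E = 21*2 = 42 chips; eligible A, E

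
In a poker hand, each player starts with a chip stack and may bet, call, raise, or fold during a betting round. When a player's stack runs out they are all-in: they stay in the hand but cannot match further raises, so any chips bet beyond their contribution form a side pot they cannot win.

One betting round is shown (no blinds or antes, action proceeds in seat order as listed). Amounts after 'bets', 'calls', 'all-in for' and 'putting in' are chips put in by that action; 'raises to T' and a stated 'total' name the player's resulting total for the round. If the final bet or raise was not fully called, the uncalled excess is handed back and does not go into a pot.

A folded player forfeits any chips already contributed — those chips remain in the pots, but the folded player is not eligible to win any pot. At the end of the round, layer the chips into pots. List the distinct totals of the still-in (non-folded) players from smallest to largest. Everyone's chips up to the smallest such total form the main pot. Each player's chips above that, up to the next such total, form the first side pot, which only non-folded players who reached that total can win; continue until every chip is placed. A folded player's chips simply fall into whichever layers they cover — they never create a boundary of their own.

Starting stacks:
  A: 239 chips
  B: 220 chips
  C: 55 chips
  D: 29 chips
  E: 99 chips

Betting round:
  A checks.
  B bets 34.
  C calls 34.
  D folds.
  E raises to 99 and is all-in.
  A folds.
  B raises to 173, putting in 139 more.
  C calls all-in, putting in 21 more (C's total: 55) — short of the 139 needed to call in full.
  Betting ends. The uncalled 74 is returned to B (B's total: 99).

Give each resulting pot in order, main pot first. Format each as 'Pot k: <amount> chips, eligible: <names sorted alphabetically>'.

Contributions (after 74 returned to B): B=99, C=55, E=99
Folded: A, D
Pot levels (distinct totals of non-folded players): 55, 99
Layer 1-55: 55 each from B, C, E = 55*3 = 165 chips; eligible B, C, E
Layer 56-99: 44 each from B, E = 44*2 = 88 chips; eligible B, E

Pot 1: 165 chips, eligible: B, C, E
Pot 2: 88 chips, eligible: B, E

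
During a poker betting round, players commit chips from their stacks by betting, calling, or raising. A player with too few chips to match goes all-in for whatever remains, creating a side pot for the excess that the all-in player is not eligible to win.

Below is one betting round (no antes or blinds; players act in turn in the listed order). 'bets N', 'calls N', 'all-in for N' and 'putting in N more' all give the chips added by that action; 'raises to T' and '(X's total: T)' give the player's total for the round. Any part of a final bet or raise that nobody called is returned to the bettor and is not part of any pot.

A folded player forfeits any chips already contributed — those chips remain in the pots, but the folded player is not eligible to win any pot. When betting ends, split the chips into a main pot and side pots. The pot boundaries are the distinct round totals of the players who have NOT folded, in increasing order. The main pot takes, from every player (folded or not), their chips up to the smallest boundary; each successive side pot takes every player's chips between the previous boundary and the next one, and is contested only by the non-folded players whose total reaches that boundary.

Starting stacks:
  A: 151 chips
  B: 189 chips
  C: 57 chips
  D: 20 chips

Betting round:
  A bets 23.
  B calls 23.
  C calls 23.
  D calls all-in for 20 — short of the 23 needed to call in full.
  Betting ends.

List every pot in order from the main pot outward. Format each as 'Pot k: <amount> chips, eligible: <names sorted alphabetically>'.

Pot 1: 80 chips, eligible: A, B, C, D
Pot 2: 9 chips, eligible: A, B, C

Derivation:
Contributions: A=23, B=23, C=23, D=20
Pot levels (distinct totals of non-folded players): 20, 23
Layer 1-20: 20 each from A, B, C, D = 20*4 = 80 chips; eligible A, B, C, D
Layer 21-23: 3 each from A, B, C = 3*3 = 9 chips; eligible A, B, C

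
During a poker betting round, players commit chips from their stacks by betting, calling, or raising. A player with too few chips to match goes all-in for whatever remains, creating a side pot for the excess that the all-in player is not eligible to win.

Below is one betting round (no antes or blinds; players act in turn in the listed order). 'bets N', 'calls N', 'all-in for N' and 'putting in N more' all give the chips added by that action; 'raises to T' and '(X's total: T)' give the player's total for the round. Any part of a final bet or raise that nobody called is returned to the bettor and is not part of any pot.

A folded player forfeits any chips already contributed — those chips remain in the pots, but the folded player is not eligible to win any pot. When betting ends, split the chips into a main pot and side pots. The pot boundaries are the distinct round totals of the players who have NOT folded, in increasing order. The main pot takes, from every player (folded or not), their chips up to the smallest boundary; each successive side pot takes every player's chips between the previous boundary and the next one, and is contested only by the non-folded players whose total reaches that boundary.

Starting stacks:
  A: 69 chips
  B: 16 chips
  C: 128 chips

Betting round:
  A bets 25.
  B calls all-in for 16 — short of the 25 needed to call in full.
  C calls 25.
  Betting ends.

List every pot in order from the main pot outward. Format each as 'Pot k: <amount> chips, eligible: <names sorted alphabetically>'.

Contributions: A=25, B=16, C=25
Pot levels (distinct totals of non-folded players): 16, 25
Layer 1-16: 16 each from A, B, C = 16*3 = 48 chips; eligible A, B, C
Layer 17-25: 9 each from A, C = 9*2 = 18 chips; eligible A, C

Pot 1: 48 chips, eligible: A, B, C
Pot 2: 18 chips, eligible: A, C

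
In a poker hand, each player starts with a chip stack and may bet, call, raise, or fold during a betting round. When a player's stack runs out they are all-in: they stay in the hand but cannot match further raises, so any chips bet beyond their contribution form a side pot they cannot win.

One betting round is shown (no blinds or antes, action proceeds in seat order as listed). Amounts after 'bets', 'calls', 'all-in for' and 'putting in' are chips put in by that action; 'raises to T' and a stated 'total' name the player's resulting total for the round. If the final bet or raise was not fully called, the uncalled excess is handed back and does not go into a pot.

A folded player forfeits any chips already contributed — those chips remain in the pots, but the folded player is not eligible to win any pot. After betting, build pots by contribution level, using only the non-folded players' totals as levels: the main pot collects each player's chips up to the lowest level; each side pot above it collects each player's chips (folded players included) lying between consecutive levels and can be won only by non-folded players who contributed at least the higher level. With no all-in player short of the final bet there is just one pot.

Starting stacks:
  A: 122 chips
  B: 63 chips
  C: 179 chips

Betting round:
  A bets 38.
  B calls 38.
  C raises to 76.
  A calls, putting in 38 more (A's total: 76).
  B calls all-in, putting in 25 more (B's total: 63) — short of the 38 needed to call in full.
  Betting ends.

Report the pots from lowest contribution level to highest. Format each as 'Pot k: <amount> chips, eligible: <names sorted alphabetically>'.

Pot 1: 189 chips, eligible: A, B, C
Pot 2: 26 chips, eligible: A, C

Derivation:
Contributions: A=76, B=63, C=76
Pot levels (distinct totals of non-folded players): 63, 76
Layer 1-63: 63 each from A, B, C = 63*3 = 189 chips; eligible A, B, C
Layer 64-76: 13 each from A, C = 13*2 = 26 chips; eligible A, C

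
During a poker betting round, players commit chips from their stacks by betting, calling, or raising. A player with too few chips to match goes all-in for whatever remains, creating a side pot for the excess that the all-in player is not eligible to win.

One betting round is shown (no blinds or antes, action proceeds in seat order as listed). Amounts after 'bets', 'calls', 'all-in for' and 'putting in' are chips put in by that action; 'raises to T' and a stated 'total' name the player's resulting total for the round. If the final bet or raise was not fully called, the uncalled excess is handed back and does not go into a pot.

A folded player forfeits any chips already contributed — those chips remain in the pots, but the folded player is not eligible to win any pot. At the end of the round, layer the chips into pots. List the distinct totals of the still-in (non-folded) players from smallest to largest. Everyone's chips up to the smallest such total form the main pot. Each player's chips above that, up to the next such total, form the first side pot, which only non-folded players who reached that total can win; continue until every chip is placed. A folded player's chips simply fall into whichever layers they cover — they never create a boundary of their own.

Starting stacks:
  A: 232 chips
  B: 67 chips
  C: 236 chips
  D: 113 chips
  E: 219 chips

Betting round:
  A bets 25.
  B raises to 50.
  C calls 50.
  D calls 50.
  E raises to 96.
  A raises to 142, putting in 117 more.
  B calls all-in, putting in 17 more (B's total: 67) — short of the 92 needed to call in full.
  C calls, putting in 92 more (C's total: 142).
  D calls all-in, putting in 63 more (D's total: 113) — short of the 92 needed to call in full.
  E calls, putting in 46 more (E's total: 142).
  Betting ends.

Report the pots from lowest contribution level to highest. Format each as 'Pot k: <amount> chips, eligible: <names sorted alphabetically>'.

Contributions: A=142, B=67, C=142, D=113, E=142
Pot levels (distinct totals of non-folded players): 67, 113, 142
Layer 1-67: 67 each from A, B, C, D, E = 67*5 = 335 chips; eligible A, B, C, D, E
Layer 68-113: 46 each from A, C, D, E = 46*4 = 184 chips; eligible A, C, D, E
Layer 114-142: 29 each from A, C, E = 29*3 = 87 chips; eligible A, C, E

Pot 1: 335 chips, eligible: A, B, C, D, E
Pot 2: 184 chips, eligible: A, C, D, E
Pot 3: 87 chips, eligible: A, C, E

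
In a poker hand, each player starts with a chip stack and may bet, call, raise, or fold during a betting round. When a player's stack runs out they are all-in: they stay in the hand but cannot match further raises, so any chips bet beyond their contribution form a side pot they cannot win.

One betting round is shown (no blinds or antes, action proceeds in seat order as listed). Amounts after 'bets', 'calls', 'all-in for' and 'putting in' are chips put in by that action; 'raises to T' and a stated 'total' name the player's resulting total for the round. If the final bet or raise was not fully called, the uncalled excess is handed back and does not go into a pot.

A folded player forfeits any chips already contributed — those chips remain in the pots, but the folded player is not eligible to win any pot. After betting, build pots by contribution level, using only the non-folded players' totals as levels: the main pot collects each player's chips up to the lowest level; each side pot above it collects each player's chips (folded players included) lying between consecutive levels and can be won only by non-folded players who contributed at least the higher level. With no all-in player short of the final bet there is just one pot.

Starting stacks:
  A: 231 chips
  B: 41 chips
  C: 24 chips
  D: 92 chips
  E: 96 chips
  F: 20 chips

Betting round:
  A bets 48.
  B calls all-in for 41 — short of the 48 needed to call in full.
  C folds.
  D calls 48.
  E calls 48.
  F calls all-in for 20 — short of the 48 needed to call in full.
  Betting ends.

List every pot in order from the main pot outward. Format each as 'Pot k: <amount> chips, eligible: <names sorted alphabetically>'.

Pot 1: 100 chips, eligible: A, B, D, E, F
Pot 2: 84 chips, eligible: A, B, D, E
Pot 3: 21 chips, eligible: A, D, E

Derivation:
Contributions: A=48, B=41, D=48, E=48, F=20
Folded: C
Pot levels (distinct totals of non-folded players): 20, 41, 48
Layer 1-20: 20 each from A, B, D, E, F = 20*5 = 100 chips; eligible A, B, D, E, F
Layer 21-41: 21 each from A, B, D, E = 21*4 = 84 chips; eligible A, B, D, E
Layer 42-48: 7 each from A, D, E = 7*3 = 21 chips; eligible A, D, E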